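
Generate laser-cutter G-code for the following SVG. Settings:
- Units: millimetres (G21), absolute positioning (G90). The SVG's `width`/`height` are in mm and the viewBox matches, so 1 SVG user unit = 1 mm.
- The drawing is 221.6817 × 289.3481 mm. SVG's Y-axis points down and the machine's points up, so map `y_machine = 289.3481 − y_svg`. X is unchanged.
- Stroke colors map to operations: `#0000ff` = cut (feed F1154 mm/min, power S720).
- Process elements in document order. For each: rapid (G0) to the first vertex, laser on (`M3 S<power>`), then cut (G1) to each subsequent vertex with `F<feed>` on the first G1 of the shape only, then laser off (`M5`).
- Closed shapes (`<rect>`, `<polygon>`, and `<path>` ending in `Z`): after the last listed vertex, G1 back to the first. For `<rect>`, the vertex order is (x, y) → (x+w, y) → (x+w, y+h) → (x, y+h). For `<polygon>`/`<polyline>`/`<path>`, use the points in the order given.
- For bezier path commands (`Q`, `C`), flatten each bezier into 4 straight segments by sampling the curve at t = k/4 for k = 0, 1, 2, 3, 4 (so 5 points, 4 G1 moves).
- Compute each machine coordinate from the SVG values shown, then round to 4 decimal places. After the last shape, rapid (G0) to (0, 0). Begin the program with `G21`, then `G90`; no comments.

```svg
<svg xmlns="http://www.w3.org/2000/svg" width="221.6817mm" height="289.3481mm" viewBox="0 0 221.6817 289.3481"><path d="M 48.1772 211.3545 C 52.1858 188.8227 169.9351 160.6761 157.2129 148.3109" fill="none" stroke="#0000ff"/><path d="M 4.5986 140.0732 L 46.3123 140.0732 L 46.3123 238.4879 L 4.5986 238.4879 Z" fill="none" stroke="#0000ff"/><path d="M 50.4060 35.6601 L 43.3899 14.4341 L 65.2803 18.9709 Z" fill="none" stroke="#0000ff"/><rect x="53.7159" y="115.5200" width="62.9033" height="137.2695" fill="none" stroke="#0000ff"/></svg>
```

1 u = 1 mm; y_m = 289.3481 − y.

[1] `<path>` cubic bezier, #0000ff→cut S720 F1154: (48.1772,77.9936) → (68.6942,95.6109) → (108.9691,113.3279) → (146.1070,129.1386) → (157.2129,141.0372)

[2] `<path>` rectangle, #0000ff→cut S720 F1154: (4.5986,149.2749) → (46.3123,149.2749) → (46.3123,50.8602) → (4.5986,50.8602) → (4.5986,149.2749) (closed)

[3] `<path>` regular polygon, #0000ff→cut S720 F1154: (50.4060,253.6880) → (43.3899,274.9140) → (65.2803,270.3772) → (50.4060,253.6880) (closed)

[4] `<rect>` rectangle, #0000ff→cut S720 F1154: (53.7159,173.8281) → (116.6192,173.8281) → (116.6192,36.5586) → (53.7159,36.5586) → (53.7159,173.8281) (closed)

G21
G90
G0 X48.1772 Y77.9936
M3 S720
G1 X68.6942 Y95.6109 F1154
G1 X108.9691 Y113.3279
G1 X146.1070 Y129.1386
G1 X157.2129 Y141.0372
M5
G0 X4.5986 Y149.2749
M3 S720
G1 X46.3123 Y149.2749 F1154
G1 X46.3123 Y50.8602
G1 X4.5986 Y50.8602
G1 X4.5986 Y149.2749
M5
G0 X50.4060 Y253.6880
M3 S720
G1 X43.3899 Y274.9140 F1154
G1 X65.2803 Y270.3772
G1 X50.4060 Y253.6880
M5
G0 X53.7159 Y173.8281
M3 S720
G1 X116.6192 Y173.8281 F1154
G1 X116.6192 Y36.5586
G1 X53.7159 Y36.5586
G1 X53.7159 Y173.8281
M5
G0 X0.0000 Y0.0000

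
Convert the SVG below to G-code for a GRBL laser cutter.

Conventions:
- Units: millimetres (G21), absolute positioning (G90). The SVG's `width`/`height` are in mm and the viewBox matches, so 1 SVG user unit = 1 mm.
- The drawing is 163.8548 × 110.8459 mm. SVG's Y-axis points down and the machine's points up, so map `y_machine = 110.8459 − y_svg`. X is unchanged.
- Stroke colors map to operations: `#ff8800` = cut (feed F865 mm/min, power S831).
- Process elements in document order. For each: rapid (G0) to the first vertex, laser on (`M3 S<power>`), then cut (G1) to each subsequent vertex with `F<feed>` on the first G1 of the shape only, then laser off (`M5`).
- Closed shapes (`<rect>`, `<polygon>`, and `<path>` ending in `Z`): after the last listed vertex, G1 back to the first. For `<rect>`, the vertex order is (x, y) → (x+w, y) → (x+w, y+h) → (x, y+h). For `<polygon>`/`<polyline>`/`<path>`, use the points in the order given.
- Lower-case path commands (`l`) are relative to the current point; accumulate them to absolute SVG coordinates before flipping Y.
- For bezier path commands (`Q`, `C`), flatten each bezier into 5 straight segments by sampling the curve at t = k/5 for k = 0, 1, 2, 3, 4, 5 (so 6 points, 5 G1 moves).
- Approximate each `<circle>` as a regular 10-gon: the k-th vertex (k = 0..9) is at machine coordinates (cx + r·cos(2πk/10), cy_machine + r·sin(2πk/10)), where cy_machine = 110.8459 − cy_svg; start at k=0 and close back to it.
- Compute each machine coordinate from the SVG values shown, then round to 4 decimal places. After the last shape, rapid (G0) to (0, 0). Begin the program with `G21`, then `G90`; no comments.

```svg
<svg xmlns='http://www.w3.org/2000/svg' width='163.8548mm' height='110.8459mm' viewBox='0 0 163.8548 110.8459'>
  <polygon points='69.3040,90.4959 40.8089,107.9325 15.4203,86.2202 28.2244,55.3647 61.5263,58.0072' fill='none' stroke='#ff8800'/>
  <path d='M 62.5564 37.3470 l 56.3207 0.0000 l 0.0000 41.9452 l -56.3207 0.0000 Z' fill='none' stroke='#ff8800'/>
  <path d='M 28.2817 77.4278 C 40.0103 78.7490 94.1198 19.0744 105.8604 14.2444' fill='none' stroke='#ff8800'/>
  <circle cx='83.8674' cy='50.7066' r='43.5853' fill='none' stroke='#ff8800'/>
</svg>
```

G21
G90
G0 X69.3040 Y20.3500
M3 S831
G1 X40.8089 Y2.9134 F865
G1 X15.4203 Y24.6257
G1 X28.2244 Y55.4812
G1 X61.5263 Y52.8387
G1 X69.3040 Y20.3500
M5
G0 X62.5564 Y73.4989
M3 S831
G1 X118.8771 Y73.4989 F865
G1 X118.8771 Y31.5537
G1 X62.5564 Y31.5537
G1 X62.5564 Y73.4989
M5
G0 X28.2817 Y33.4181
M3 S831
G1 X39.7266 Y39.0182 F865
G1 X57.2749 Y53.6969
G1 X76.8586 Y71.8939
G1 X94.4098 Y88.0489
G1 X105.8604 Y96.6015
M5
G0 X127.4527 Y60.1393
M3 S831
G1 X119.1286 Y85.7581 F865
G1 X97.3360 Y101.5914
G1 X70.3988 Y101.5914
G1 X48.6062 Y85.7581
G1 X40.2821 Y60.1393
G1 X48.6062 Y34.5205
G1 X70.3988 Y18.6872
G1 X97.3360 Y18.6872
G1 X119.1286 Y34.5205
G1 X127.4527 Y60.1393
M5
G0 X0.0000 Y0.0000

Since the viewBox matches the mm dimensions, user units are millimetres directly. The only transform is the Y-flip y_m = 110.8459 − y_svg.

Shape 1 is a regular polygon drawn with `<polygon>`. Its stroke #ff8800 means cut at S831, F865. After flipping Y the toolpath is (69.3040,20.3500) → (40.8089,2.9134) → (15.4203,24.6257) → (28.2244,55.4812) → (61.5263,52.8387) → (69.3040,20.3500), returning to the start.

Shape 2 is a rectangle drawn with `<path>`. Its stroke #ff8800 means cut at S831, F865. After flipping Y the toolpath is (62.5564,73.4989) → (118.8771,73.4989) → (118.8771,31.5537) → (62.5564,31.5537) → (62.5564,73.4989), returning to the start.

Shape 3 is a cubic bezier drawn with `<path>`. Its stroke #ff8800 means cut at S831, F865. After flipping Y the toolpath is (28.2817,33.4181) → (39.7266,39.0182) → (57.2749,53.6969) → (76.8586,71.8939) → (94.4098,88.0489) → (105.8604,96.6015).

Shape 4 is a circle drawn with `<circle>`. Its stroke #ff8800 means cut at S831, F865. After flipping Y the toolpath is (127.4527,60.1393) → (119.1286,85.7581) → (97.3360,101.5914) → (70.3988,101.5914) → (48.6062,85.7581) → (40.2821,60.1393) → (48.6062,34.5205) → (70.3988,18.6872) → (97.3360,18.6872) → (119.1286,34.5205) → (127.4527,60.1393), returning to the start.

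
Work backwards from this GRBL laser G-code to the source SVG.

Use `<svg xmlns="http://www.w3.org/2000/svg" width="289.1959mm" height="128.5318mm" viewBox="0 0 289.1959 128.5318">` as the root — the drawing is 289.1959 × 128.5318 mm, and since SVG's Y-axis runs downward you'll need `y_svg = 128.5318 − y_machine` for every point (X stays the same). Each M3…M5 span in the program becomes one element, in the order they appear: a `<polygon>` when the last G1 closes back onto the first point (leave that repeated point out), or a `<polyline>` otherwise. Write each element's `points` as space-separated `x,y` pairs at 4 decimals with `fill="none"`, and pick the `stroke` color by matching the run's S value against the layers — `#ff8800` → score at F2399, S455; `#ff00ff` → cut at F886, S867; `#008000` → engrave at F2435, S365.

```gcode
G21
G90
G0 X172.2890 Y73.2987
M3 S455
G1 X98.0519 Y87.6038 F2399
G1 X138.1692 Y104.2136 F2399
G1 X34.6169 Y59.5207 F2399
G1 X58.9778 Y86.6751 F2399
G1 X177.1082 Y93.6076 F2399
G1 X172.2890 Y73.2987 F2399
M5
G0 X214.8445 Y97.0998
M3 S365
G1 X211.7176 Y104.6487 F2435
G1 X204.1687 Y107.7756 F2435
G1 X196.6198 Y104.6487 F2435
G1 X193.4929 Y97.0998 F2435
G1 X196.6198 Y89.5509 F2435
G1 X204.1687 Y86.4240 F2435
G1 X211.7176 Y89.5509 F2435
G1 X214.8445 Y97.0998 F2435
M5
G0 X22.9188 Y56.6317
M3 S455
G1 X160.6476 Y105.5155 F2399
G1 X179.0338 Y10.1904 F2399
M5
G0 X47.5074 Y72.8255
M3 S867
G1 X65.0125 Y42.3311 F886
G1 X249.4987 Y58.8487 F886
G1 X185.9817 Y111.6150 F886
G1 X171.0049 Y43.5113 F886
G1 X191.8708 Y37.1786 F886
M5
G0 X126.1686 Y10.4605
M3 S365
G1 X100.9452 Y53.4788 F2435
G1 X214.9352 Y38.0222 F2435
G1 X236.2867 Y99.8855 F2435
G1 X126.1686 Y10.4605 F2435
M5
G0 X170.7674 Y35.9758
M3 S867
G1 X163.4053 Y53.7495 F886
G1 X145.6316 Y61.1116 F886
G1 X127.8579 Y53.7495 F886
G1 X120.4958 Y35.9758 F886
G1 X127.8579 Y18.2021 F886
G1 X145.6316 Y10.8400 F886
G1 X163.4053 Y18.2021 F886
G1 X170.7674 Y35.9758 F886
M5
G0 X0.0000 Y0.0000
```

<svg xmlns="http://www.w3.org/2000/svg" width="289.1959mm" height="128.5318mm" viewBox="0 0 289.1959 128.5318">
  <polygon points="172.2890,55.2331 98.0519,40.9280 138.1692,24.3182 34.6169,69.0111 58.9778,41.8567 177.1082,34.9242" fill="none" stroke="#ff8800"/>
  <polygon points="214.8445,31.4320 211.7176,23.8831 204.1687,20.7562 196.6198,23.8831 193.4929,31.4320 196.6198,38.9809 204.1687,42.1078 211.7176,38.9809" fill="none" stroke="#008000"/>
  <polyline points="22.9188,71.9001 160.6476,23.0163 179.0338,118.3414" fill="none" stroke="#ff8800"/>
  <polyline points="47.5074,55.7063 65.0125,86.2007 249.4987,69.6831 185.9817,16.9168 171.0049,85.0205 191.8708,91.3532" fill="none" stroke="#ff00ff"/>
  <polygon points="126.1686,118.0713 100.9452,75.0530 214.9352,90.5096 236.2867,28.6463" fill="none" stroke="#008000"/>
  <polygon points="170.7674,92.5560 163.4053,74.7823 145.6316,67.4202 127.8579,74.7823 120.4958,92.5560 127.8579,110.3297 145.6316,117.6918 163.4053,110.3297" fill="none" stroke="#ff00ff"/>
</svg>

Each laser-on run becomes one SVG element. Flip Y back into SVG space with y_svg = 128.5318 − y_machine.

Run 1: the run's S455 means `#ff8800` (score). The run returns to its start, so emit a `<polygon>` with points (Y-flipped): 172.2890,55.2331 98.0519,40.9280 138.1692,24.3182 34.6169,69.0111 58.9778,41.8567 177.1082,34.9242.

Run 2: S365 ⇒ engrave layer `#008000`. The run returns to its start, so emit a `<polygon>` with points (Y-flipped): 214.8445,31.4320 211.7176,23.8831 204.1687,20.7562 196.6198,23.8831 193.4929,31.4320 196.6198,38.9809 204.1687,42.1078 211.7176,38.9809.

Run 3: power S455 maps to stroke `#ff8800` (score). The run is open, so emit a `<polyline>` with points (Y-flipped): 22.9188,71.9001 160.6476,23.0163 179.0338,118.3414.

Run 4: S867 ⇒ cut layer `#ff00ff`. The run is open, so emit a `<polyline>` with points (Y-flipped): 47.5074,55.7063 65.0125,86.2007 249.4987,69.6831 185.9817,16.9168 171.0049,85.0205 191.8708,91.3532.

Run 5: power S365 maps to stroke `#008000` (engrave). The run returns to its start, so emit a `<polygon>` with points (Y-flipped): 126.1686,118.0713 100.9452,75.0530 214.9352,90.5096 236.2867,28.6463.

Run 6: S867 ⇒ cut layer `#ff00ff`. The run returns to its start, so emit a `<polygon>` with points (Y-flipped): 170.7674,92.5560 163.4053,74.7823 145.6316,67.4202 127.8579,74.7823 120.4958,92.5560 127.8579,110.3297 145.6316,117.6918 163.4053,110.3297.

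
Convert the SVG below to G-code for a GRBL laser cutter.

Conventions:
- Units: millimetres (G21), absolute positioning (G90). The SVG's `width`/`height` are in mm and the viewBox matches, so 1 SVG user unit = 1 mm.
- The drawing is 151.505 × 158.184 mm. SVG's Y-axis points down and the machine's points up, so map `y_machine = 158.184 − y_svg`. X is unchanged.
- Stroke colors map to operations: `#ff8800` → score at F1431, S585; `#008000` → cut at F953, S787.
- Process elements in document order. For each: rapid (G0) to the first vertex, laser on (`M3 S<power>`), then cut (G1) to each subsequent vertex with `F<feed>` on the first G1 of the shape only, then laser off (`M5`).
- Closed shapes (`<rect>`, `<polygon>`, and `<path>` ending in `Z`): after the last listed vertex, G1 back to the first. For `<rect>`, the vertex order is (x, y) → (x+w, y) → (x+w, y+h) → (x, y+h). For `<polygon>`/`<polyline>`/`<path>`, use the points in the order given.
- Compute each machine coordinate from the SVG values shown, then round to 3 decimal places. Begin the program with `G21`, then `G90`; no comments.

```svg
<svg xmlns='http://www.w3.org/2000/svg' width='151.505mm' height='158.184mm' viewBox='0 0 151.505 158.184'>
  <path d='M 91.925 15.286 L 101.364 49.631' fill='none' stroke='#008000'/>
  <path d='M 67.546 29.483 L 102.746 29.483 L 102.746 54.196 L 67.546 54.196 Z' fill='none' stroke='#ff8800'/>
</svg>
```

Since the viewBox matches the mm dimensions, user units are millimetres directly. The only transform is the Y-flip y_m = 158.184 − y_svg.

Shape 1 is a line segment drawn with `<path>`. Its stroke #008000 means cut at S787, F953. After flipping Y the toolpath is (91.925,142.898) → (101.364,108.553).

Shape 2 is a rectangle drawn with `<path>`. Its stroke #ff8800 means score at S585, F1431. After flipping Y the toolpath is (67.546,128.701) → (102.746,128.701) → (102.746,103.988) → (67.546,103.988) → (67.546,128.701), returning to the start.

G21
G90
G0 X91.925 Y142.898
M3 S787
G1 X101.364 Y108.553 F953
M5
G0 X67.546 Y128.701
M3 S585
G1 X102.746 Y128.701 F1431
G1 X102.746 Y103.988
G1 X67.546 Y103.988
G1 X67.546 Y128.701
M5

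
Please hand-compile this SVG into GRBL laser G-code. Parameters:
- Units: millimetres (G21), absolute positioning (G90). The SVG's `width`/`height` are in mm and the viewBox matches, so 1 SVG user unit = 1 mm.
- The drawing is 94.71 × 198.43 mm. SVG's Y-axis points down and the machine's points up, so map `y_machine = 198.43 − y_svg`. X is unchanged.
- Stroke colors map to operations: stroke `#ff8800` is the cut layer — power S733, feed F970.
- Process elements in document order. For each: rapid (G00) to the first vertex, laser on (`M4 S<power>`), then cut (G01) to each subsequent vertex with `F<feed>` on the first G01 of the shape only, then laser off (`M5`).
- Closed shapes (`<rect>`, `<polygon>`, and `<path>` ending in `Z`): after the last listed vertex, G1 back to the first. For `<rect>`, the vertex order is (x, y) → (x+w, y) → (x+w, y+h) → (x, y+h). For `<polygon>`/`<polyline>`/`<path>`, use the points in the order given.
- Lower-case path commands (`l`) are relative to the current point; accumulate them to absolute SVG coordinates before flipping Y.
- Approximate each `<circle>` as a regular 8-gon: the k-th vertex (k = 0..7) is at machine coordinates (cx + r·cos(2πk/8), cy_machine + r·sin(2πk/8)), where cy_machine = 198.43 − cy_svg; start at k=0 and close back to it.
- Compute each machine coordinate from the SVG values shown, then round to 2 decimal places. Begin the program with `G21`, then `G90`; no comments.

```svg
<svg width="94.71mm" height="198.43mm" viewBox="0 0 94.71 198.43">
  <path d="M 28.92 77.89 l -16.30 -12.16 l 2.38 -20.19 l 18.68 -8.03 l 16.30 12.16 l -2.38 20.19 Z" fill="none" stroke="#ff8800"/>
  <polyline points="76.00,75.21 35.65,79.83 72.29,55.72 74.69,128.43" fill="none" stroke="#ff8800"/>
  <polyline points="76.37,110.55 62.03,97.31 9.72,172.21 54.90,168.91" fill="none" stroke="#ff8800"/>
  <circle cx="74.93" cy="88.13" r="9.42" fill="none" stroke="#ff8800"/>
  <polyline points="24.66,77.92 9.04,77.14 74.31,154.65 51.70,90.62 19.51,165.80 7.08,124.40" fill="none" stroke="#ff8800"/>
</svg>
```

Since the viewBox matches the mm dimensions, user units are millimetres directly. The only transform is the Y-flip y_m = 198.43 − y_svg.

Shape 1 is a regular polygon drawn with `<path>`. Its stroke #ff8800 means cut at S733, F970. After flipping Y the toolpath is (28.92,120.54) → (12.62,132.70) → (15.00,152.89) → (33.68,160.92) → (49.98,148.76) → (47.60,128.57) → (28.92,120.54), returning to the start.

Shape 2 is a open polyline drawn with `<polyline>`. Its stroke #ff8800 means cut at S733, F970. After flipping Y the toolpath is (76.00,123.22) → (35.65,118.60) → (72.29,142.71) → (74.69,70.00).

Shape 3 is a open polyline drawn with `<polyline>`. Its stroke #ff8800 means cut at S733, F970. After flipping Y the toolpath is (76.37,87.88) → (62.03,101.12) → (9.72,26.22) → (54.90,29.52).

Shape 4 is a circle drawn with `<circle>`. Its stroke #ff8800 means cut at S733, F970. After flipping Y the toolpath is (84.35,110.30) → (81.59,116.96) → (74.93,119.72) → (68.27,116.96) → (65.51,110.30) → (68.27,103.64) → (74.93,100.88) → (81.59,103.64) → (84.35,110.30), returning to the start.

Shape 5 is a open polyline drawn with `<polyline>`. Its stroke #ff8800 means cut at S733, F970. After flipping Y the toolpath is (24.66,120.51) → (9.04,121.29) → (74.31,43.78) → (51.70,107.81) → (19.51,32.63) → (7.08,74.03).

G21
G90
G00 X28.92 Y120.54
M4 S733
G01 X12.62 Y132.70 F970
G01 X15.00 Y152.89
G01 X33.68 Y160.92
G01 X49.98 Y148.76
G01 X47.60 Y128.57
G01 X28.92 Y120.54
M5
G00 X76.00 Y123.22
M4 S733
G01 X35.65 Y118.60 F970
G01 X72.29 Y142.71
G01 X74.69 Y70.00
M5
G00 X76.37 Y87.88
M4 S733
G01 X62.03 Y101.12 F970
G01 X9.72 Y26.22
G01 X54.90 Y29.52
M5
G00 X84.35 Y110.30
M4 S733
G01 X81.59 Y116.96 F970
G01 X74.93 Y119.72
G01 X68.27 Y116.96
G01 X65.51 Y110.30
G01 X68.27 Y103.64
G01 X74.93 Y100.88
G01 X81.59 Y103.64
G01 X84.35 Y110.30
M5
G00 X24.66 Y120.51
M4 S733
G01 X9.04 Y121.29 F970
G01 X74.31 Y43.78
G01 X51.70 Y107.81
G01 X19.51 Y32.63
G01 X7.08 Y74.03
M5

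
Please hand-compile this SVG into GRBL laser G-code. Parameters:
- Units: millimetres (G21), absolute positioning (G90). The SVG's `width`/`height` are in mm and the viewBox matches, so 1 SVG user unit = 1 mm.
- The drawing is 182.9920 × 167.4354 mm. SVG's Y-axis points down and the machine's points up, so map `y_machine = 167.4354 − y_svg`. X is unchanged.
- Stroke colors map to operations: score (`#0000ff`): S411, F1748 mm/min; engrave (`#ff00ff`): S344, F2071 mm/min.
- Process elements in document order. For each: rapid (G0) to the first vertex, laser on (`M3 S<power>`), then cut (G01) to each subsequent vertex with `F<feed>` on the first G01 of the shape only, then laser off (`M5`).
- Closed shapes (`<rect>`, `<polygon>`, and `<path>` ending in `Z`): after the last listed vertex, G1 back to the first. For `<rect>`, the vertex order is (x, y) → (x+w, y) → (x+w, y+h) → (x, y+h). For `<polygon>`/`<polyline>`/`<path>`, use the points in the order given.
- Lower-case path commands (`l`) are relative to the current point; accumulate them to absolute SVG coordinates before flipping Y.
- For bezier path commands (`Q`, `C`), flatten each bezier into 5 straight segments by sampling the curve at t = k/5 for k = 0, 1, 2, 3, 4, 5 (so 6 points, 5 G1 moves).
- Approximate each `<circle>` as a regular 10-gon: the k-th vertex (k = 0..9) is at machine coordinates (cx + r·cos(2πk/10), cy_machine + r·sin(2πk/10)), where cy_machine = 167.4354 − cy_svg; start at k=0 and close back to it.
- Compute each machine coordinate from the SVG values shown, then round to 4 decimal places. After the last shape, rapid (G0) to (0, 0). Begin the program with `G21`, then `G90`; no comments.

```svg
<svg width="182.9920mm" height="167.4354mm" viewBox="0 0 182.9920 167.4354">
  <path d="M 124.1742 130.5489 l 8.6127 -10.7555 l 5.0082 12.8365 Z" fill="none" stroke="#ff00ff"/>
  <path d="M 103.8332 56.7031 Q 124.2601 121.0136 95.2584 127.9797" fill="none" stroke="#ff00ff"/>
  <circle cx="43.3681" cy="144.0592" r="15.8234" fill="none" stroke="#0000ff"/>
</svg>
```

Since the viewBox matches the mm dimensions, user units are millimetres directly. The only transform is the Y-flip y_m = 167.4354 − y_svg.

Shape 1 is a regular polygon drawn with `<path>`. Its stroke #ff00ff means engrave at S344, F2071. After flipping Y the toolpath is (124.1742,36.8865) → (132.7869,47.6420) → (137.7951,34.8055) → (124.1742,36.8865), returning to the start.

Shape 2 is a quadratic bezier drawn with `<path>`. Its stroke #ff00ff means engrave at S344, F2071. After flipping Y the toolpath is (103.8332,110.7323) → (110.0268,87.3019) → (112.2661,68.4590) → (110.5512,54.2037) → (104.8819,44.5359) → (95.2584,39.4557).

Shape 3 is a circle drawn with `<circle>`. Its stroke #0000ff means score at S411, F1748. After flipping Y the toolpath is (59.1915,23.3762) → (56.1695,32.6770) → (48.2578,38.4251) → (38.4784,38.4251) → (30.5667,32.6770) → (27.5447,23.3762) → (30.5667,14.0754) → (38.4784,8.3273) → (48.2578,8.3273) → (56.1695,14.0754) → (59.1915,23.3762), returning to the start.

G21
G90
G0 X124.1742 Y36.8865
M3 S344
G01 X132.7869 Y47.6420 F2071
G01 X137.7951 Y34.8055
G01 X124.1742 Y36.8865
M5
G0 X103.8332 Y110.7323
M3 S344
G01 X110.0268 Y87.3019 F2071
G01 X112.2661 Y68.4590
G01 X110.5512 Y54.2037
G01 X104.8819 Y44.5359
G01 X95.2584 Y39.4557
M5
G0 X59.1915 Y23.3762
M3 S411
G01 X56.1695 Y32.6770 F1748
G01 X48.2578 Y38.4251
G01 X38.4784 Y38.4251
G01 X30.5667 Y32.6770
G01 X27.5447 Y23.3762
G01 X30.5667 Y14.0754
G01 X38.4784 Y8.3273
G01 X48.2578 Y8.3273
G01 X56.1695 Y14.0754
G01 X59.1915 Y23.3762
M5
G0 X0.0000 Y0.0000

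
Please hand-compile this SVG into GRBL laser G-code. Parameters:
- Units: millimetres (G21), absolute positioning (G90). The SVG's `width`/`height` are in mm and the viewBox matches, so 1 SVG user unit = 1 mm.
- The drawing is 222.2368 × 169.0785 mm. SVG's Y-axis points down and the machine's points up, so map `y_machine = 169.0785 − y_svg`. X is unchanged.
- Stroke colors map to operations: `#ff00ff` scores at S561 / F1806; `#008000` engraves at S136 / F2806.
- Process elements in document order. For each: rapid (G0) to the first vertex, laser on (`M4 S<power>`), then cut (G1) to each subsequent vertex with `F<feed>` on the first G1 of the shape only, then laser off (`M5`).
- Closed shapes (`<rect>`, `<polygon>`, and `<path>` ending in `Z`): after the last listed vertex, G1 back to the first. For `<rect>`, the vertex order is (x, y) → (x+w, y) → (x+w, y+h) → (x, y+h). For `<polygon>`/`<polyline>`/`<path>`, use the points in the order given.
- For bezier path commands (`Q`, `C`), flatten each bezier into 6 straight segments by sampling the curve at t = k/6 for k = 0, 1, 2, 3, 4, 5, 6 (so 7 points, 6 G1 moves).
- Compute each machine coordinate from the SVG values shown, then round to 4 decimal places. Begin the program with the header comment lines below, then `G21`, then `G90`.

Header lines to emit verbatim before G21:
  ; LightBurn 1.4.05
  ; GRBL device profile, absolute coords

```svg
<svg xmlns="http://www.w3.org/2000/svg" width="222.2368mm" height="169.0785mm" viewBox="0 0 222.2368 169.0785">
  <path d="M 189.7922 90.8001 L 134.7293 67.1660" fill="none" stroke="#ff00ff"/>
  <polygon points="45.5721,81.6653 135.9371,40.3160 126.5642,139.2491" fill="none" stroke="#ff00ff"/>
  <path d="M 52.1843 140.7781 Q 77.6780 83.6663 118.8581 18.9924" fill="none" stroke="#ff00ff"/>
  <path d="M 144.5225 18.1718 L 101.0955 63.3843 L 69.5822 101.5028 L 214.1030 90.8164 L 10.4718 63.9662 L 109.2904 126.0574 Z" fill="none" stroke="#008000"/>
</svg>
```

Since the viewBox matches the mm dimensions, user units are millimetres directly. The only transform is the Y-flip y_m = 169.0785 − y_svg.

Shape 1 is a line segment drawn with `<path>`. Its stroke #ff00ff means score at S561, F1806. After flipping Y the toolpath is (189.7922,78.2784) → (134.7293,101.9125).

Shape 2 is a regular polygon drawn with `<polygon>`. Its stroke #ff00ff means score at S561, F1806. After flipping Y the toolpath is (45.5721,87.4132) → (135.9371,128.7625) → (126.5642,29.8294) → (45.5721,87.4132), returning to the start.

Shape 3 is a quadratic bezier drawn with `<path>`. Its stroke #ff00ff means score at S561, F1806. After flipping Y the toolpath is (52.1843,28.3004) → (61.1179,47.5477) → (70.9230,67.2152) → (81.5996,87.3027) → (93.1476,107.8104) → (105.5671,128.7382) → (118.8581,150.0861).

Shape 4 is a closed polygon drawn with `<path>`. Its stroke #008000 means engrave at S136, F2806. After flipping Y the toolpath is (144.5225,150.9067) → (101.0955,105.6942) → (69.5822,67.5757) → (214.1030,78.2621) → (10.4718,105.1123) → (109.2904,43.0211) → (144.5225,150.9067), returning to the start.

; LightBurn 1.4.05
; GRBL device profile, absolute coords
G21
G90
G0 X189.7922 Y78.2784
M4 S561
G1 X134.7293 Y101.9125 F1806
M5
G0 X45.5721 Y87.4132
M4 S561
G1 X135.9371 Y128.7625 F1806
G1 X126.5642 Y29.8294
G1 X45.5721 Y87.4132
M5
G0 X52.1843 Y28.3004
M4 S561
G1 X61.1179 Y47.5477 F1806
G1 X70.9230 Y67.2152
G1 X81.5996 Y87.3027
G1 X93.1476 Y107.8104
G1 X105.5671 Y128.7382
G1 X118.8581 Y150.0861
M5
G0 X144.5225 Y150.9067
M4 S136
G1 X101.0955 Y105.6942 F2806
G1 X69.5822 Y67.5757
G1 X214.1030 Y78.2621
G1 X10.4718 Y105.1123
G1 X109.2904 Y43.0211
G1 X144.5225 Y150.9067
M5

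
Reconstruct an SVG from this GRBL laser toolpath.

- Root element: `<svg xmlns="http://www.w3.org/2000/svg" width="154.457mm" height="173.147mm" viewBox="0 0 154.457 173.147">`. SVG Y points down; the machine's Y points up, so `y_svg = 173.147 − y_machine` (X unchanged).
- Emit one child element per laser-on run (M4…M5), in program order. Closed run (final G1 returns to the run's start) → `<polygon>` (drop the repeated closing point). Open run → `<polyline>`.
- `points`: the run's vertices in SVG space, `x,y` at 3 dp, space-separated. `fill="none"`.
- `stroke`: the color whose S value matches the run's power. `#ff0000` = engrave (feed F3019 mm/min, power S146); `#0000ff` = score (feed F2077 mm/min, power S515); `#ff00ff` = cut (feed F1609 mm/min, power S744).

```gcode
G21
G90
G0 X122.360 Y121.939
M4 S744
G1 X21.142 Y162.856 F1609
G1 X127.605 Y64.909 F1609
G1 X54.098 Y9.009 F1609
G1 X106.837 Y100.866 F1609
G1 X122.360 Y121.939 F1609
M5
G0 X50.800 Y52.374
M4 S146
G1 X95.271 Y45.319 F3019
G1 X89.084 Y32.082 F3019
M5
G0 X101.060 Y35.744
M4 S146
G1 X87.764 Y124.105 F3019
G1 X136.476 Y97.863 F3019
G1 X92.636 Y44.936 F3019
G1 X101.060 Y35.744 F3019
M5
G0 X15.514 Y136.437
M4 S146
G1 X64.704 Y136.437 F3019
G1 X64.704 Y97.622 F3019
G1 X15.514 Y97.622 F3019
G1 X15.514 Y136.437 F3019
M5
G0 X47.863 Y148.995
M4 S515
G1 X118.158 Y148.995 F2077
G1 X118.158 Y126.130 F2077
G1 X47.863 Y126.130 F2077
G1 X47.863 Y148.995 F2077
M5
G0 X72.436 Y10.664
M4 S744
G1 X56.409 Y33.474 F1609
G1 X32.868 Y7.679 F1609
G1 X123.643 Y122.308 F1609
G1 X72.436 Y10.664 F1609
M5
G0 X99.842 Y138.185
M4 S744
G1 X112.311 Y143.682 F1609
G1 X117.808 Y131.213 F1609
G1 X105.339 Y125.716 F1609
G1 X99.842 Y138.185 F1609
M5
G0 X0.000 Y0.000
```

Each laser-on run becomes one SVG element. Flip Y back into SVG space with y_svg = 173.147 − y_machine.

Run 1: power S744 maps to stroke `#ff00ff` (cut). The run returns to its start, so emit a `<polygon>` with points (Y-flipped): 122.360,51.208 21.142,10.291 127.605,108.238 54.098,164.138 106.837,72.281.

Run 2: S146 ⇒ engrave layer `#ff0000`. The run is open, so emit a `<polyline>` with points (Y-flipped): 50.800,120.773 95.271,127.828 89.084,141.065.

Run 3: power S146 maps to stroke `#ff0000` (engrave). The run returns to its start, so emit a `<polygon>` with points (Y-flipped): 101.060,137.403 87.764,49.042 136.476,75.284 92.636,128.211.

Run 4: power S146 maps to stroke `#ff0000` (engrave). The run returns to its start, so emit a `<polygon>` with points (Y-flipped): 15.514,36.710 64.704,36.710 64.704,75.525 15.514,75.525.

Run 5: power S515 maps to stroke `#0000ff` (score). The run returns to its start, so emit a `<polygon>` with points (Y-flipped): 47.863,24.152 118.158,24.152 118.158,47.017 47.863,47.017.

Run 6: power S744 maps to stroke `#ff00ff` (cut). The run returns to its start, so emit a `<polygon>` with points (Y-flipped): 72.436,162.483 56.409,139.673 32.868,165.468 123.643,50.839.

Run 7: power S744 maps to stroke `#ff00ff` (cut). The run returns to its start, so emit a `<polygon>` with points (Y-flipped): 99.842,34.962 112.311,29.465 117.808,41.934 105.339,47.431.

<svg xmlns="http://www.w3.org/2000/svg" width="154.457mm" height="173.147mm" viewBox="0 0 154.457 173.147">
  <polygon points="122.360,51.208 21.142,10.291 127.605,108.238 54.098,164.138 106.837,72.281" fill="none" stroke="#ff00ff"/>
  <polyline points="50.800,120.773 95.271,127.828 89.084,141.065" fill="none" stroke="#ff0000"/>
  <polygon points="101.060,137.403 87.764,49.042 136.476,75.284 92.636,128.211" fill="none" stroke="#ff0000"/>
  <polygon points="15.514,36.710 64.704,36.710 64.704,75.525 15.514,75.525" fill="none" stroke="#ff0000"/>
  <polygon points="47.863,24.152 118.158,24.152 118.158,47.017 47.863,47.017" fill="none" stroke="#0000ff"/>
  <polygon points="72.436,162.483 56.409,139.673 32.868,165.468 123.643,50.839" fill="none" stroke="#ff00ff"/>
  <polygon points="99.842,34.962 112.311,29.465 117.808,41.934 105.339,47.431" fill="none" stroke="#ff00ff"/>
</svg>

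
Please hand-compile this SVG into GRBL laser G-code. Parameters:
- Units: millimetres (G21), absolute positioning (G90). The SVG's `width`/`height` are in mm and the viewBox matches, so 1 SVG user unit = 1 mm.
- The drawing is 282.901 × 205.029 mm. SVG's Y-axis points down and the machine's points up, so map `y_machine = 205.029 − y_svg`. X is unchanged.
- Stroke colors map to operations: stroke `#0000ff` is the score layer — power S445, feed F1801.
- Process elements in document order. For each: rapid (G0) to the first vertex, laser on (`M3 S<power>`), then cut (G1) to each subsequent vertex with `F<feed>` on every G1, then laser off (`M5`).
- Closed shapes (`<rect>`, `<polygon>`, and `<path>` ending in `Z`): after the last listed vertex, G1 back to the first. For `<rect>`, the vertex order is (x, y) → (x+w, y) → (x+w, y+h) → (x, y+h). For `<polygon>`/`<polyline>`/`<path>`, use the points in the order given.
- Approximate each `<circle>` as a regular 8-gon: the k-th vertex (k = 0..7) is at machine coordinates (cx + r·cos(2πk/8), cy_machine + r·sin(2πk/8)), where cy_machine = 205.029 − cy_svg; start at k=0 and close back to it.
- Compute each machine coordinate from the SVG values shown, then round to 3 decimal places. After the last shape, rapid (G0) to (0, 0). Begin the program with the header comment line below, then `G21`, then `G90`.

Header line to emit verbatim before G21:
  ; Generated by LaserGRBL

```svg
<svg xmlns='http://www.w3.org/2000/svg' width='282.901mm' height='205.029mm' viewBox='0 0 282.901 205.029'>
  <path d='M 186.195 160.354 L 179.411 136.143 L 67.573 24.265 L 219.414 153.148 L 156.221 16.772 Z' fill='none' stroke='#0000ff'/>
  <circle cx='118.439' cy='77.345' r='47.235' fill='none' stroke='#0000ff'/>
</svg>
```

Since the viewBox matches the mm dimensions, user units are millimetres directly. The only transform is the Y-flip y_m = 205.029 − y_svg.

Shape 1 is a closed polygon drawn with `<path>`. Its stroke #0000ff means score at S445, F1801. After flipping Y the toolpath is (186.195,44.675) → (179.411,68.886) → (67.573,180.764) → (219.414,51.881) → (156.221,188.257) → (186.195,44.675), returning to the start.

Shape 2 is a circle drawn with `<circle>`. Its stroke #0000ff means score at S445, F1801. After flipping Y the toolpath is (165.674,127.684) → (151.839,161.084) → (118.439,174.919) → (85.039,161.084) → (71.204,127.684) → (85.039,94.284) → (118.439,80.449) → (151.839,94.284) → (165.674,127.684), returning to the start.

; Generated by LaserGRBL
G21
G90
G0 X186.195 Y44.675
M3 S445
G1 X179.411 Y68.886 F1801
G1 X67.573 Y180.764 F1801
G1 X219.414 Y51.881 F1801
G1 X156.221 Y188.257 F1801
G1 X186.195 Y44.675 F1801
M5
G0 X165.674 Y127.684
M3 S445
G1 X151.839 Y161.084 F1801
G1 X118.439 Y174.919 F1801
G1 X85.039 Y161.084 F1801
G1 X71.204 Y127.684 F1801
G1 X85.039 Y94.284 F1801
G1 X118.439 Y80.449 F1801
G1 X151.839 Y94.284 F1801
G1 X165.674 Y127.684 F1801
M5
G0 X0.000 Y0.000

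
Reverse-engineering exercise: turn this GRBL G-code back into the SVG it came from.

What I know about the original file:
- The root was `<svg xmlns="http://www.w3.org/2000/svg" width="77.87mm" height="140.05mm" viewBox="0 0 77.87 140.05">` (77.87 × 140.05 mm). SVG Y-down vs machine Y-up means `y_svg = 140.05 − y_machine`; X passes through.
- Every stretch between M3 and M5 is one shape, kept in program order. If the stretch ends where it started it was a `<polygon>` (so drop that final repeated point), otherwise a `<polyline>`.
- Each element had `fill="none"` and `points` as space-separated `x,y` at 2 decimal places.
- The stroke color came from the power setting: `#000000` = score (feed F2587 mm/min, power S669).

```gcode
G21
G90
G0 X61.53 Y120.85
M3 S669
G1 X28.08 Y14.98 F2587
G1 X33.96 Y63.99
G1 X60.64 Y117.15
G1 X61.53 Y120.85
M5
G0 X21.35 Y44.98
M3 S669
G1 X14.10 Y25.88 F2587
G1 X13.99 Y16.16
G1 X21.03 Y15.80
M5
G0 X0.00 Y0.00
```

<svg xmlns="http://www.w3.org/2000/svg" width="77.87mm" height="140.05mm" viewBox="0 0 77.87 140.05">
  <polygon points="61.53,19.20 28.08,125.07 33.96,76.06 60.64,22.90" fill="none" stroke="#000000"/>
  <polyline points="21.35,95.07 14.10,114.17 13.99,123.89 21.03,124.25" fill="none" stroke="#000000"/>
</svg>

Each laser-on run becomes one SVG element. Flip Y back into SVG space with y_svg = 140.05 − y_machine. Every run uses S669, so all elements get stroke `#000000` (score).

Run 1: The run returns to its start, so emit a `<polygon>` with points (Y-flipped): 61.53,19.20 28.08,125.07 33.96,76.06 60.64,22.90.

Run 2: The run is open, so emit a `<polyline>` with points (Y-flipped): 21.35,95.07 14.10,114.17 13.99,123.89 21.03,124.25.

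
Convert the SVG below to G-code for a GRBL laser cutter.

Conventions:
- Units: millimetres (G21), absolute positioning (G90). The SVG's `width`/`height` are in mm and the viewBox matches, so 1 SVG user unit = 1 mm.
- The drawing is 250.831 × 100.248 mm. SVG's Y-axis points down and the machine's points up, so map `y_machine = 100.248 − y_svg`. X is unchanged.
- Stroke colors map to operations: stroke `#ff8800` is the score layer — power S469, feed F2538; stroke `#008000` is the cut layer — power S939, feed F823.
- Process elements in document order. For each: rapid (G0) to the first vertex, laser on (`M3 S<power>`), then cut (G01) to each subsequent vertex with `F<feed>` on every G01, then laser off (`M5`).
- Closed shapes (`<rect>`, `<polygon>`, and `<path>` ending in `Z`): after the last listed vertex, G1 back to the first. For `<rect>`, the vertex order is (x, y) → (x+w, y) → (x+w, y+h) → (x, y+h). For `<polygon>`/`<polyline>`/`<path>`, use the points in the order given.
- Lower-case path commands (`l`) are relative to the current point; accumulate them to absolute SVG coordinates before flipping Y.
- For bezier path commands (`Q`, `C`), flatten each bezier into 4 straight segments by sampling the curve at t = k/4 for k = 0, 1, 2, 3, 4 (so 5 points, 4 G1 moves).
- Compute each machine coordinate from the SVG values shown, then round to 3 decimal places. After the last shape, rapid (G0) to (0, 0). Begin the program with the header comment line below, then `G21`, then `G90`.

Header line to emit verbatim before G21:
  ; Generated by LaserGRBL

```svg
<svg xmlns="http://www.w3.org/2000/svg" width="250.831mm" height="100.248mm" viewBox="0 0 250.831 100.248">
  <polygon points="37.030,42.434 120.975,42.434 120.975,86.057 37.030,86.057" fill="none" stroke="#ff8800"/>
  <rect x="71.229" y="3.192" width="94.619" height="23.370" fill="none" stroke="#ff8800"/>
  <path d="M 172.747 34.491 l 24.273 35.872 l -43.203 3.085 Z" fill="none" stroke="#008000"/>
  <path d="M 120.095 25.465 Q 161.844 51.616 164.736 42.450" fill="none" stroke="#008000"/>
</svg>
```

; Generated by LaserGRBL
G21
G90
G0 X37.030 Y57.814
M3 S469
G01 X120.975 Y57.814 F2538
G01 X120.975 Y14.191 F2538
G01 X37.030 Y14.191 F2538
G01 X37.030 Y57.814 F2538
M5
G0 X71.229 Y97.056
M3 S469
G01 X165.848 Y97.056 F2538
G01 X165.848 Y73.686 F2538
G01 X71.229 Y73.686 F2538
G01 X71.229 Y97.056 F2538
M5
G0 X172.747 Y65.757
M3 S939
G01 X197.020 Y29.885 F823
G01 X153.817 Y26.800 F823
G01 X172.747 Y65.757 F823
M5
G0 X120.095 Y74.783
M3 S939
G01 X138.541 Y63.915 F823
G01 X152.130 Y57.461 F823
G01 X160.861 Y55.422 F823
G01 X164.736 Y57.798 F823
M5
G0 X0.000 Y0.000

viewBox `0 0 250.831 100.248` with mm width/height → 1 unit = 1 mm. Flip: y_m = 100.248 − y_svg.

**Shape 1** — `<polygon>` rectangle, stroke `#ff8800` → score (S469, F2538). Machine vertices: (37.030,57.814) → (120.975,57.814) → (120.975,14.191) → (37.030,14.191) → (37.030,57.814). Closed: final G1 returns to the first vertex.

**Shape 2** — `<rect>` rectangle, stroke `#ff8800` → score (S469, F2538). Machine vertices: (71.229,97.056) → (165.848,97.056) → (165.848,73.686) → (71.229,73.686) → (71.229,97.056). Closed: final G1 returns to the first vertex.

**Shape 3** — `<path>` regular polygon, stroke `#008000` → cut (S939, F823). Machine vertices: (172.747,65.757) → (197.020,29.885) → (153.817,26.800) → (172.747,65.757). Closed: final G1 returns to the first vertex.

**Shape 4** — `<path>` quadratic bezier, stroke `#008000` → cut (S939, F823). Control points (SVG): P0=(120.095,25.465), P1=(161.844,51.616), P2=(164.736,42.450); sampled at t=k/4. Machine vertices: (120.095,74.783) → (138.541,63.915) → (152.130,57.461) → (160.861,55.422) → (164.736,57.798). Open path.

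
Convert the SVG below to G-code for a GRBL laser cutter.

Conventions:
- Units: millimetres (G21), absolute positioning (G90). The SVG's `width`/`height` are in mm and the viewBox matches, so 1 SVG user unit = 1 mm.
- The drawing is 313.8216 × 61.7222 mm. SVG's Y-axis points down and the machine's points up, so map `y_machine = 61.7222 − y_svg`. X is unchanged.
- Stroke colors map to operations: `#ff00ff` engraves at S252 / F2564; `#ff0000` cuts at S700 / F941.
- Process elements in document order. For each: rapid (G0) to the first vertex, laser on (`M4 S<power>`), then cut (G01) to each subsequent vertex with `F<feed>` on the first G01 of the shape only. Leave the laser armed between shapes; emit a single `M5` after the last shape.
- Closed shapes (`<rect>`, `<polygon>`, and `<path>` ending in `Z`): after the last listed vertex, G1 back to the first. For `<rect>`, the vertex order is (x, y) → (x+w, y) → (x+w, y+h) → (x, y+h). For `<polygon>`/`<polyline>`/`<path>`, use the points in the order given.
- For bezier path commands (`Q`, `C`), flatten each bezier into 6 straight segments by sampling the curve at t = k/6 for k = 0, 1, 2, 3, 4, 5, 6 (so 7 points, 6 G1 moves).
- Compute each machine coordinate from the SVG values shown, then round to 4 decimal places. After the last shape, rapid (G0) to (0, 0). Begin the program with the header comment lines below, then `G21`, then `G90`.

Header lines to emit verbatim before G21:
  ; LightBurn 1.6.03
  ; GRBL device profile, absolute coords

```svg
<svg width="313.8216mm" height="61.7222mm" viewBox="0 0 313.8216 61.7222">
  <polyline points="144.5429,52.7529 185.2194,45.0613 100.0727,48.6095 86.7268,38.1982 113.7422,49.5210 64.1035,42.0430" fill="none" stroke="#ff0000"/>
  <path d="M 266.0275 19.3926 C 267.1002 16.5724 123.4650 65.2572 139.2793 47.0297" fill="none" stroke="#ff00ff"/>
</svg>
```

1 u = 1 mm; y_m = 61.7222 − y.

[1] `<polyline>` open polyline, #ff0000→cut S700 F941: (144.5429,8.9693) → (185.2194,16.6609) → (100.0727,13.1127) → (86.7268,23.5240) → (113.7422,12.2012) → (64.1035,19.6792)

[2] `<path>` cubic bezier, #ff00ff→engrave S252 F2564: (266.0275,42.3296) → (255.9130,39.9958) → (230.1293,32.3673) → (197.1253,22.7333) → (165.3497,14.3833) → (143.2515,10.6065) → (139.2793,14.6925)

; LightBurn 1.6.03
; GRBL device profile, absolute coords
G21
G90
G0 X144.5429 Y8.9693
M4 S700
G01 X185.2194 Y16.6609 F941
G01 X100.0727 Y13.1127
G01 X86.7268 Y23.5240
G01 X113.7422 Y12.2012
G01 X64.1035 Y19.6792
G0 X266.0275 Y42.3296
M4 S252
G01 X255.9130 Y39.9958 F2564
G01 X230.1293 Y32.3673
G01 X197.1253 Y22.7333
G01 X165.3497 Y14.3833
G01 X143.2515 Y10.6065
G01 X139.2793 Y14.6925
M5
G0 X0.0000 Y0.0000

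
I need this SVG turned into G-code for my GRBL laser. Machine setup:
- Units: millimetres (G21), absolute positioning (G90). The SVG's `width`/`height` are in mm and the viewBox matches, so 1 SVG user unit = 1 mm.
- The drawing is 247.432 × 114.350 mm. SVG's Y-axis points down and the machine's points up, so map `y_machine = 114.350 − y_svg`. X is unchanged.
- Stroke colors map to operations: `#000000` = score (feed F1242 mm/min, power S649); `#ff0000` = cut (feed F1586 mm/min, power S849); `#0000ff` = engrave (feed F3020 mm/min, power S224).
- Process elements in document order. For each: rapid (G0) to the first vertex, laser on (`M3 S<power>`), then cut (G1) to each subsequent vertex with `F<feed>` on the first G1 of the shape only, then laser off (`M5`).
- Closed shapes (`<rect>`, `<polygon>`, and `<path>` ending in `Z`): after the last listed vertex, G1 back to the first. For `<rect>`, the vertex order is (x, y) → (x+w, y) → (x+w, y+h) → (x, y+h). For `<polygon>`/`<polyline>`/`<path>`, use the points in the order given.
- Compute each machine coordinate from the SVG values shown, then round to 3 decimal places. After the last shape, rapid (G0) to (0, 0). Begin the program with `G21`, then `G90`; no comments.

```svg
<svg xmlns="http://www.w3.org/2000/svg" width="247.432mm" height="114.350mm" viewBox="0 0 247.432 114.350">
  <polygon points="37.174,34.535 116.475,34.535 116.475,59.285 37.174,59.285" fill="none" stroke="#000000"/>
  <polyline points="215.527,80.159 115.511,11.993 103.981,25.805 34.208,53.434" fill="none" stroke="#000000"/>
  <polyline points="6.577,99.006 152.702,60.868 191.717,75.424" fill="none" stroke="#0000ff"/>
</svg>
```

viewBox `0 0 247.432 114.350` with mm width/height → 1 unit = 1 mm. Flip: y_m = 114.350 − y_svg.

**Shape 1** — `<polygon>` rectangle, stroke `#000000` → score (S649, F1242). Machine vertices: (37.174,79.815) → (116.475,79.815) → (116.475,55.065) → (37.174,55.065) → (37.174,79.815). Closed: final G1 returns to the first vertex.

**Shape 2** — `<polyline>` open polyline, stroke `#000000` → score (S649, F1242). Machine vertices: (215.527,34.191) → (115.511,102.357) → (103.981,88.545) → (34.208,60.916). Open path.

**Shape 3** — `<polyline>` open polyline, stroke `#0000ff` → engrave (S224, F3020). Machine vertices: (6.577,15.344) → (152.702,53.482) → (191.717,38.926). Open path.

G21
G90
G0 X37.174 Y79.815
M3 S649
G1 X116.475 Y79.815 F1242
G1 X116.475 Y55.065
G1 X37.174 Y55.065
G1 X37.174 Y79.815
M5
G0 X215.527 Y34.191
M3 S649
G1 X115.511 Y102.357 F1242
G1 X103.981 Y88.545
G1 X34.208 Y60.916
M5
G0 X6.577 Y15.344
M3 S224
G1 X152.702 Y53.482 F3020
G1 X191.717 Y38.926
M5
G0 X0.000 Y0.000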